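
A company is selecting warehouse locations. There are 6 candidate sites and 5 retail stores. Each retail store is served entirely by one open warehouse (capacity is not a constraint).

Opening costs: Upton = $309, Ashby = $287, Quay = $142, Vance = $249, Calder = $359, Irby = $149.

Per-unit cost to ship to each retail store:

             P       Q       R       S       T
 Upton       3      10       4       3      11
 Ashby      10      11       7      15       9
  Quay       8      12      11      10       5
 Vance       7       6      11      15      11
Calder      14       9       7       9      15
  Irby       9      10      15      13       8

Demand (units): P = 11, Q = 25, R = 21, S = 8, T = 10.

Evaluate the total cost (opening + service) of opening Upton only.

Total cost: 810

Each retail store is assigned to its cheapest site among the open ones.
{Upton}: P→Upton 3·11=33, Q→Upton 10·25=250, R→Upton 4·21=84, S→Upton 3·8=24, T→Upton 11·10=110. Service 501; fixed 309; total 810.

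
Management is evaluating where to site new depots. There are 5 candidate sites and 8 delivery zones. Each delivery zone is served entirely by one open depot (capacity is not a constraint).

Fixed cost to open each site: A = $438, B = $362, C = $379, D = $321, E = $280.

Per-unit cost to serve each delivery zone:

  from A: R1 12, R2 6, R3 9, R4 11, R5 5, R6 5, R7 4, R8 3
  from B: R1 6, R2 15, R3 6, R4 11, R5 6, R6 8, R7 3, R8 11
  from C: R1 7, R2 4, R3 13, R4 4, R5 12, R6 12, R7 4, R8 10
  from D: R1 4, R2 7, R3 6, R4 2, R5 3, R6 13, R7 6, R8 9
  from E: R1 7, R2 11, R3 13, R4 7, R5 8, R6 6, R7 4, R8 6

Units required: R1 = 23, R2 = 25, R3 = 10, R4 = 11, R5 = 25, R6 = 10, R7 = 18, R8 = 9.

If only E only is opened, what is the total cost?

Each delivery zone is assigned to its cheapest site among the open ones.
{E}: R1→E 7·23=161, R2→E 11·25=275, R3→E 13·10=130, R4→E 7·11=77, R5→E 8·25=200, R6→E 6·10=60, R7→E 4·18=72, R8→E 6·9=54. Service 1029; fixed 280; total 1309.

Total cost: 1309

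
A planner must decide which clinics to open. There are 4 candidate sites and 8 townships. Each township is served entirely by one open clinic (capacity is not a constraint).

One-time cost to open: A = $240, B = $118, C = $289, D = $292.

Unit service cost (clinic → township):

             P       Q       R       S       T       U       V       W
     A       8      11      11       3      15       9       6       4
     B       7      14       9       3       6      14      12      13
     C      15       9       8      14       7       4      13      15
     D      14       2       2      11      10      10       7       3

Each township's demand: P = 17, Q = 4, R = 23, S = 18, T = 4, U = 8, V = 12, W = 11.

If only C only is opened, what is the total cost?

Each township is assigned to its cheapest site among the open ones.
{C}: P→C 15·17=255, Q→C 9·4=36, R→C 8·23=184, S→C 14·18=252, T→C 7·4=28, U→C 4·8=32, V→C 13·12=156, W→C 15·11=165. Service 1108; fixed 289; total 1397.

Total cost: 1397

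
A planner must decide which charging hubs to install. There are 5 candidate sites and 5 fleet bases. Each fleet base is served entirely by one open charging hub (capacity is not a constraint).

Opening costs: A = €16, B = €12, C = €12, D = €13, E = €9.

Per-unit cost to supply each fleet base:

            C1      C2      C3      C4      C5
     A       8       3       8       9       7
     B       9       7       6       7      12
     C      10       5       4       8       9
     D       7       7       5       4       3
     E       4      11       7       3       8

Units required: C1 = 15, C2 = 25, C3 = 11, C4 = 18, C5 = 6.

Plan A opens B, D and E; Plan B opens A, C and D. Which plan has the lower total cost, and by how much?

Plan A: {B, D, E}: C1→E 4·15=60, C2→B 7·25=175, C3→D 5·11=55, C4→E 3·18=54, C5→D 3·6=18. Service 362; fixed 34; total 396.
Plan B: {A, C, D}: C1→D 7·15=105, C2→A 3·25=75, C3→C 4·11=44, C4→D 4·18=72, C5→D 3·6=18. Service 314; fixed 41; total 355.
Difference: |396 − 355| = 41.

Plan B is cheaper by 41.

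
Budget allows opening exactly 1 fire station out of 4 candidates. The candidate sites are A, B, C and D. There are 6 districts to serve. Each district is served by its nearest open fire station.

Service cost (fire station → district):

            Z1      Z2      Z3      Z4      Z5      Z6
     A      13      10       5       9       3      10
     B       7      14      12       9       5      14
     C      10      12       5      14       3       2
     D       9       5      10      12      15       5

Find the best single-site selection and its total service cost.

With exactly 1 open, each district uses its cheapest among the chosen.
{C}: Z1→C 10, Z2→C 12, Z3→C 5, Z4→C 14, Z5→C 3, Z6→C 2. Service cost 46.
{A}: service cost 50
{D}: service cost 56
Among all 4 size-1 choices, {C} is lowest.

Choose C only; total service cost 46.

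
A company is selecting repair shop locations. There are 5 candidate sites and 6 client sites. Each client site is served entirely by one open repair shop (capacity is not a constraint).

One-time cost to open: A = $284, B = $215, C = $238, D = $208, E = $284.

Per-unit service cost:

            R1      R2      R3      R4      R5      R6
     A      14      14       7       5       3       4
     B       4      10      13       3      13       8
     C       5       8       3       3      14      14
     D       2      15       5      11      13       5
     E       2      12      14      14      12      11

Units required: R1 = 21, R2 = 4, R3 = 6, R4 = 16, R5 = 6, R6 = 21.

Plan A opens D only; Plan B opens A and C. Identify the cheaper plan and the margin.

Plan A: {D}: R1→D 2·21=42, R2→D 15·4=60, R3→D 5·6=30, R4→D 11·16=176, R5→D 13·6=78, R6→D 5·21=105. Service 491; fixed 208; total 699.
Plan B: {A, C}: R1→C 5·21=105, R2→C 8·4=32, R3→C 3·6=18, R4→C 3·16=48, R5→A 3·6=18, R6→A 4·21=84. Service 305; fixed 522; total 827.
Difference: |699 − 827| = 128.

Plan A is cheaper by 128.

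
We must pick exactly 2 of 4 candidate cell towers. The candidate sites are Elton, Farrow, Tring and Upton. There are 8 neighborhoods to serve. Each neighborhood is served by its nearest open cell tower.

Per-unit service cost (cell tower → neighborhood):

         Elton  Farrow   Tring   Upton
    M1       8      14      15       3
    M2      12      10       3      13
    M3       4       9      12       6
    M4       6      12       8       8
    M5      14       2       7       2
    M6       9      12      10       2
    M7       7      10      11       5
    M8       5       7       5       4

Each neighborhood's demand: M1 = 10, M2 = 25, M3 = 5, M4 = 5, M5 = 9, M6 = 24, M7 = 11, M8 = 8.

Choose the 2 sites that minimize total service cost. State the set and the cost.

Choose Tring and Upton; total service cost 328.

With exactly 2 open, each neighborhood uses its cheapest among the chosen.
{Tring, Upton}: M1→Upton 3·10=30, M2→Tring 3·25=75, M3→Upton 6·5=30, M4→Tring 8·5=40, M5→Upton 2·9=18, M6→Upton 2·24=48, M7→Upton 5·11=55, M8→Upton 4·8=32. Service cost 328.
{Farrow, Upton}: service cost 503
{Elton, Upton}: service cost 533
Among all 6 size-2 choices, {Tring, Upton} is lowest.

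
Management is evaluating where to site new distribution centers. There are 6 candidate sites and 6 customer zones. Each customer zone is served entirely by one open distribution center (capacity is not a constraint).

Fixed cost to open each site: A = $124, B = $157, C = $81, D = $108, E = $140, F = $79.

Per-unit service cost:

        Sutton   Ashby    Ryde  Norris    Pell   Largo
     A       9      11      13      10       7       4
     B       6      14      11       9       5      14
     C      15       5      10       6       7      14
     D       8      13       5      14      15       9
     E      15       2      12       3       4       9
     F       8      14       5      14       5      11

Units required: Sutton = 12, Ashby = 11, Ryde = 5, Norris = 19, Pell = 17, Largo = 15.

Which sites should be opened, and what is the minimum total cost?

Open E and F; minimum total cost 622.

For any fixed open set, each customer zone goes to its cheapest open site; total = fixed + service.
{E, F}: Sutton→F 8·12=96, Ashby→E 2·11=22, Ryde→F 5·5=25, Norris→E 3·19=57, Pell→E 4·17=68, Largo→E 9·15=135. Service 403; fixed 219; total 622.
{A, E}: service 375 + fixed 264 = 639
{D, E}: service 403 + fixed 248 = 651
{A, B, C, D, E, F}: service 304 + fixed 689 = 993
No other subset beats 622.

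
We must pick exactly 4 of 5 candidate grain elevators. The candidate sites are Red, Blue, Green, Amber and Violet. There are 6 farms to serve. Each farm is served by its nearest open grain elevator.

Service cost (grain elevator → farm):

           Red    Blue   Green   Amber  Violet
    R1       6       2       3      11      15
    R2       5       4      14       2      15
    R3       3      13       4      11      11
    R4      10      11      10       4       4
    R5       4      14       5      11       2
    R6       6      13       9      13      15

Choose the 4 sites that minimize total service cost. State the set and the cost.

Choose Red, Blue, Amber and Violet; total service cost 19.

With exactly 4 open, each farm uses its cheapest among the chosen.
{Red, Blue, Amber, Violet}: R1→Blue 2, R2→Amber 2, R3→Red 3, R4→Amber 4, R5→Violet 2, R6→Red 6. Service cost 19.
{Red, Green, Amber, Violet}: service cost 20
{Red, Blue, Green, Amber}: service cost 21
Among all 5 size-4 choices, {Red, Blue, Amber, Violet} is lowest.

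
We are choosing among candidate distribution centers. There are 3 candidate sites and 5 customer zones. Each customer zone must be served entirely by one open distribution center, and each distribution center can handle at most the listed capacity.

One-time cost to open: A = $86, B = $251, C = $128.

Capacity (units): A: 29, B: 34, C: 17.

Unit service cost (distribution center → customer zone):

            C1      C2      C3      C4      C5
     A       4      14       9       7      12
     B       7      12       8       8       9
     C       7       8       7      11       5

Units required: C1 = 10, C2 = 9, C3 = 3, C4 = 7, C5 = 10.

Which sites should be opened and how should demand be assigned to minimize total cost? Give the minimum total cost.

Open {A, C}: C1→A 4·10=40, C2→A 14·9=126, C3→C 7·3=21, C4→A 7·7=49, C5→C 5·10=50.
Loads: A carries 26/29, C carries 13/17. Service 286; fixed 214; total 500.
Next best feasible plan costs 506.

Minimum total cost: 500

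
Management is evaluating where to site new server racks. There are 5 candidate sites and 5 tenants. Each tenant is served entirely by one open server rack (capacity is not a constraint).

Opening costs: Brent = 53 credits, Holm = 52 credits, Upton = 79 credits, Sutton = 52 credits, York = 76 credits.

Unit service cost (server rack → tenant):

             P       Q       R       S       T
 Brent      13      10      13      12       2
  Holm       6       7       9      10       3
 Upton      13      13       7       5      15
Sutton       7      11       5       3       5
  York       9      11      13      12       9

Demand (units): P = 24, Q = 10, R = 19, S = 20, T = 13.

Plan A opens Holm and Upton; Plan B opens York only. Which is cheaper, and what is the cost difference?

Plan A: {Holm, Upton}: P→Holm 6·24=144, Q→Holm 7·10=70, R→Upton 7·19=133, S→Upton 5·20=100, T→Holm 3·13=39. Service 486; fixed 131; total 617.
Plan B: {York}: P→York 9·24=216, Q→York 11·10=110, R→York 13·19=247, S→York 12·20=240, T→York 9·13=117. Service 930; fixed 76; total 1006.
Difference: |617 − 1006| = 389.

Plan A is cheaper by 389.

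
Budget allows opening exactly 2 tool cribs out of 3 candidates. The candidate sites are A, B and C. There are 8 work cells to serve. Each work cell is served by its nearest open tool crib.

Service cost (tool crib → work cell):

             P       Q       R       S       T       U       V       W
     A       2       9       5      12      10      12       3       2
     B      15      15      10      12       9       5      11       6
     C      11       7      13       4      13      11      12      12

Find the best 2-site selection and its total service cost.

Choose A and C; total service cost 44.

With exactly 2 open, each work cell uses its cheapest among the chosen.
{A, C}: P→A 2, Q→C 7, R→A 5, S→C 4, T→A 10, U→C 11, V→A 3, W→A 2. Service cost 44.
{A, B}: service cost 47
{B, C}: service cost 63
Among all 3 size-2 choices, {A, C} is lowest.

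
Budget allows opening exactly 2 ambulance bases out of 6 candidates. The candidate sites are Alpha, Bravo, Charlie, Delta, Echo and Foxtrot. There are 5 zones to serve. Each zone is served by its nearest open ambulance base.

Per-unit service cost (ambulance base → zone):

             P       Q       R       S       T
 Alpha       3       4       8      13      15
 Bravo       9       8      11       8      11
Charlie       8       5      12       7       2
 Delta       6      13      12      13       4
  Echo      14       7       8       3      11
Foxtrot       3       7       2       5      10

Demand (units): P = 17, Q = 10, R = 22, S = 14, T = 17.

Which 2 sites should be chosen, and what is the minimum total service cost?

Choose Charlie and Foxtrot; total service cost 249.

With exactly 2 open, each zone uses its cheapest among the chosen.
{Charlie, Foxtrot}: P→Foxtrot 3·17=51, Q→Charlie 5·10=50, R→Foxtrot 2·22=44, S→Foxtrot 5·14=70, T→Charlie 2·17=34. Service cost 249.
{Delta, Foxtrot}: service cost 303
{Alpha, Foxtrot}: service cost 375
Among all 15 size-2 choices, {Charlie, Foxtrot} is lowest.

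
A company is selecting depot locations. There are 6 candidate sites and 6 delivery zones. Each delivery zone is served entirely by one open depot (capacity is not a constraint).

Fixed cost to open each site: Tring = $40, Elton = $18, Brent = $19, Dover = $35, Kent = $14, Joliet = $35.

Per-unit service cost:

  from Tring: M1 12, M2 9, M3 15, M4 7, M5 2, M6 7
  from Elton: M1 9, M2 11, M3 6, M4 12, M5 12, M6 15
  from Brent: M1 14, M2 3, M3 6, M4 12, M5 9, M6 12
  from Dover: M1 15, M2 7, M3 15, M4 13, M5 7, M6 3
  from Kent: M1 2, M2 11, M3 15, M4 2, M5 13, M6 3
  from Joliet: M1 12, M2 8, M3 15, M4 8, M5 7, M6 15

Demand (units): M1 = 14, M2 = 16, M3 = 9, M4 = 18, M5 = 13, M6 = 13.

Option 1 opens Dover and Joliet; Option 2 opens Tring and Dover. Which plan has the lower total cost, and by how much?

Option 1: {Dover, Joliet}: M1→Joliet 12·14=168, M2→Dover 7·16=112, M3→Dover 15·9=135, M4→Joliet 8·18=144, M5→Dover 7·13=91, M6→Dover 3·13=39. Service 689; fixed 70; total 759.
Option 2: {Tring, Dover}: M1→Tring 12·14=168, M2→Dover 7·16=112, M3→Tring 15·9=135, M4→Tring 7·18=126, M5→Tring 2·13=26, M6→Dover 3·13=39. Service 606; fixed 75; total 681.
Difference: |759 − 681| = 78.

Option 2 is cheaper by 78.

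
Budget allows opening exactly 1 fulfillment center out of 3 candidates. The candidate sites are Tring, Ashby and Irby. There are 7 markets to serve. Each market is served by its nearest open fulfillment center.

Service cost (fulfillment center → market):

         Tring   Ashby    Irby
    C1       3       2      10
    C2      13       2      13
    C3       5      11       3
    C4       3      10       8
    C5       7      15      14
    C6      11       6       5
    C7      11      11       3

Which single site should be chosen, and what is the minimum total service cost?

Choose Tring only; total service cost 53.

With exactly 1 open, each market uses its cheapest among the chosen.
{Tring}: C1→Tring 3, C2→Tring 13, C3→Tring 5, C4→Tring 3, C5→Tring 7, C6→Tring 11, C7→Tring 11. Service cost 53.
{Irby}: service cost 56
{Ashby}: service cost 57
Among all 3 size-1 choices, {Tring} is lowest.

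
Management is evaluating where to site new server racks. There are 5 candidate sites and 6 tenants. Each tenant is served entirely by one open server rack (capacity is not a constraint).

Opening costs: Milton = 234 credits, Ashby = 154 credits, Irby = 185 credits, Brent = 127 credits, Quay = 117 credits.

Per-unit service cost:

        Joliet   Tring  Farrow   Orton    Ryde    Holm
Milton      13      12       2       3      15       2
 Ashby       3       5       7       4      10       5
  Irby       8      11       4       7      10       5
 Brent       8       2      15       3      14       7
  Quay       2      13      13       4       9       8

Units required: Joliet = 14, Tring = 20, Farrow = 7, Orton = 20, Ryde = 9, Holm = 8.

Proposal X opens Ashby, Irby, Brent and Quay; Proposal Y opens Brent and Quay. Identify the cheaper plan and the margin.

Proposal X: {Ashby, Irby, Brent, Quay}: Joliet→Quay 2·14=28, Tring→Brent 2·20=40, Farrow→Irby 4·7=28, Orton→Brent 3·20=60, Ryde→Quay 9·9=81, Holm→Ashby 5·8=40. Service 277; fixed 583; total 860.
Proposal Y: {Brent, Quay}: Joliet→Quay 2·14=28, Tring→Brent 2·20=40, Farrow→Quay 13·7=91, Orton→Brent 3·20=60, Ryde→Quay 9·9=81, Holm→Brent 7·8=56. Service 356; fixed 244; total 600.
Difference: |860 − 600| = 260.

Proposal Y is cheaper by 260.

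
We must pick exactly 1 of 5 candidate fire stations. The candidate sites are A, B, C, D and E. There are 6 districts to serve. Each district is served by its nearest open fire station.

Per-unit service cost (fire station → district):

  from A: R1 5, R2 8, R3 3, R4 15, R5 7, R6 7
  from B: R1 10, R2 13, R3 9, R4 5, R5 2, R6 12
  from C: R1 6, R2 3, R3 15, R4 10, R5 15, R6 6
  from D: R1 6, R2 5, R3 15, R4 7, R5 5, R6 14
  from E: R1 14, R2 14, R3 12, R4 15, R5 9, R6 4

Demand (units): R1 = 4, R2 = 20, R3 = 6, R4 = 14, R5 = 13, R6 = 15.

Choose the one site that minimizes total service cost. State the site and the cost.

Choose D only; total service cost 587.

With exactly 1 open, each district uses its cheapest among the chosen.
{D}: R1→D 6·4=24, R2→D 5·20=100, R3→D 15·6=90, R4→D 7·14=98, R5→D 5·13=65, R6→D 14·15=210. Service cost 587.
{C}: service cost 599
{A}: service cost 604
Among all 5 size-1 choices, {D} is lowest.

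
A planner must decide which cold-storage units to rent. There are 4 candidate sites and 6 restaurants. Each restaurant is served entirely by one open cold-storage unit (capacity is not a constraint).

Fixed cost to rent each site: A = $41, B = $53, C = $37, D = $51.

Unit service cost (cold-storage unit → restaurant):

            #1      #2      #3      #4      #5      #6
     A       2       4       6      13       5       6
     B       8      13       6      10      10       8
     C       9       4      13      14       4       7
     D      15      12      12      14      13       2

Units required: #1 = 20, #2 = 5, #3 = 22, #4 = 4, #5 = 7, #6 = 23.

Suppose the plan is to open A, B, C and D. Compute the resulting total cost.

Total cost: 488

Each restaurant is assigned to its cheapest site among the open ones.
{A, B, C, D}: #1→A 2·20=40, #2→A 4·5=20, #3→A 6·22=132, #4→B 10·4=40, #5→C 4·7=28, #6→D 2·23=46. Service 306; fixed 182; total 488.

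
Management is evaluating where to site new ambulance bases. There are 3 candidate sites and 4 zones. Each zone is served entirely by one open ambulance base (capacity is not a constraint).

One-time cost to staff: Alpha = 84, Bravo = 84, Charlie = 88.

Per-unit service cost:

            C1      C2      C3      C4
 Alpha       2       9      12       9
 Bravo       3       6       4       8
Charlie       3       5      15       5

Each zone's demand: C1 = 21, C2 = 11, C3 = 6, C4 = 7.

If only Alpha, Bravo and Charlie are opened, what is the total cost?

Total cost: 412

Each zone is assigned to its cheapest site among the open ones.
{Alpha, Bravo, Charlie}: C1→Alpha 2·21=42, C2→Charlie 5·11=55, C3→Bravo 4·6=24, C4→Charlie 5·7=35. Service 156; fixed 256; total 412.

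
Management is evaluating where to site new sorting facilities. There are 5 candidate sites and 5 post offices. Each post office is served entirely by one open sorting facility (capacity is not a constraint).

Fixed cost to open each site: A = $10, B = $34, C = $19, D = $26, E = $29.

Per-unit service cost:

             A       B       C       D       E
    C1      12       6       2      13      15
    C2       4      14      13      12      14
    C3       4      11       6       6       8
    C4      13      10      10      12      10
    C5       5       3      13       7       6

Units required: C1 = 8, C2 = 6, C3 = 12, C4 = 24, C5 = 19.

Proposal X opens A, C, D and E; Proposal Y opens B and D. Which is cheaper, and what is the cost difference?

Proposal X is cheaper by 42.

Proposal X: {A, C, D, E}: C1→C 2·8=16, C2→A 4·6=24, C3→A 4·12=48, C4→C 10·24=240, C5→A 5·19=95. Service 423; fixed 84; total 507.
Proposal Y: {B, D}: C1→B 6·8=48, C2→D 12·6=72, C3→D 6·12=72, C4→B 10·24=240, C5→B 3·19=57. Service 489; fixed 60; total 549.
Difference: |507 − 549| = 42.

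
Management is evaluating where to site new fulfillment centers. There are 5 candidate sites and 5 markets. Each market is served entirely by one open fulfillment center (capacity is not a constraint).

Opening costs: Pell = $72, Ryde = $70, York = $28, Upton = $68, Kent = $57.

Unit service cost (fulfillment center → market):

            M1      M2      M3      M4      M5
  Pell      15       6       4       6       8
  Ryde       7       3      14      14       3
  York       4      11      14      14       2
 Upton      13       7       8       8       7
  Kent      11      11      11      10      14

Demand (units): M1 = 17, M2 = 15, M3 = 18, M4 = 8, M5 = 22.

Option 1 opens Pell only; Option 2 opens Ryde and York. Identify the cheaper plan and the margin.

Option 1: {Pell}: M1→Pell 15·17=255, M2→Pell 6·15=90, M3→Pell 4·18=72, M4→Pell 6·8=48, M5→Pell 8·22=176. Service 641; fixed 72; total 713.
Option 2: {Ryde, York}: M1→York 4·17=68, M2→Ryde 3·15=45, M3→Ryde 14·18=252, M4→Ryde 14·8=112, M5→York 2·22=44. Service 521; fixed 98; total 619.
Difference: |713 − 619| = 94.

Option 2 is cheaper by 94.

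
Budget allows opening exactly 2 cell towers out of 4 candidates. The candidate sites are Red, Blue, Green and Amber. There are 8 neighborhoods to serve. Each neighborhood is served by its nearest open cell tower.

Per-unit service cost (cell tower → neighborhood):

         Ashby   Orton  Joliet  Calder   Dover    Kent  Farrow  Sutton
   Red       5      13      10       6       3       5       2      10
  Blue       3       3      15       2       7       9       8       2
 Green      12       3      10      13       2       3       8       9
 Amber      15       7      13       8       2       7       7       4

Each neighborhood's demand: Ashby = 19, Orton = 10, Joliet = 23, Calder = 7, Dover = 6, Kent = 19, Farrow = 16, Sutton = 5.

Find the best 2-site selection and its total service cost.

Choose Red and Blue; total service cost 486.

With exactly 2 open, each neighborhood uses its cheapest among the chosen.
{Red, Blue}: Ashby→Blue 3·19=57, Orton→Blue 3·10=30, Joliet→Red 10·23=230, Calder→Blue 2·7=14, Dover→Red 3·6=18, Kent→Red 5·19=95, Farrow→Red 2·16=32, Sutton→Blue 2·5=10. Service cost 486.
{Blue, Green}: service cost 538
{Red, Green}: service cost 543
Among all 6 size-2 choices, {Red, Blue} is lowest.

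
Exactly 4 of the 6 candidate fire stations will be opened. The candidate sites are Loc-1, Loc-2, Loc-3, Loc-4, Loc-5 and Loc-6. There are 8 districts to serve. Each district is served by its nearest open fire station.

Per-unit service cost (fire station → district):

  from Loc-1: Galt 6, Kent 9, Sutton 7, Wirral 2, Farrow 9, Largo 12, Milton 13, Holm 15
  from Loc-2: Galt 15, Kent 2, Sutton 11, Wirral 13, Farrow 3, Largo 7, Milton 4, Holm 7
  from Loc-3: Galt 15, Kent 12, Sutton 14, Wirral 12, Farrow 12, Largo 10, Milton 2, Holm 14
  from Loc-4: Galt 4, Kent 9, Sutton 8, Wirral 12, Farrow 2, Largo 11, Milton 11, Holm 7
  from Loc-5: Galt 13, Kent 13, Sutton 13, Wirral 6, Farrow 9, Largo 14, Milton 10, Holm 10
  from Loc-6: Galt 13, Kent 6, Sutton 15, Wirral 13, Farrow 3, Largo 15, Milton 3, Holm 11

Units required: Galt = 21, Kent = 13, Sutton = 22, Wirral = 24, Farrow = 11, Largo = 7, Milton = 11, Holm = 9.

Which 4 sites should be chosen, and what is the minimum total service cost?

With exactly 4 open, each district uses its cheapest among the chosen.
{Loc-1, Loc-2, Loc-3, Loc-4}: Galt→Loc-4 4·21=84, Kent→Loc-2 2·13=26, Sutton→Loc-1 7·22=154, Wirral→Loc-1 2·24=48, Farrow→Loc-4 2·11=22, Largo→Loc-2 7·7=49, Milton→Loc-3 2·11=22, Holm→Loc-2 7·9=63. Service cost 468.
{Loc-1, Loc-2, Loc-4, Loc-6}: service cost 479
{Loc-1, Loc-2, Loc-4, Loc-5}: service cost 490
Among all 15 size-4 choices, {Loc-1, Loc-2, Loc-3, Loc-4} is lowest.

Choose Loc-1, Loc-2, Loc-3 and Loc-4; total service cost 468.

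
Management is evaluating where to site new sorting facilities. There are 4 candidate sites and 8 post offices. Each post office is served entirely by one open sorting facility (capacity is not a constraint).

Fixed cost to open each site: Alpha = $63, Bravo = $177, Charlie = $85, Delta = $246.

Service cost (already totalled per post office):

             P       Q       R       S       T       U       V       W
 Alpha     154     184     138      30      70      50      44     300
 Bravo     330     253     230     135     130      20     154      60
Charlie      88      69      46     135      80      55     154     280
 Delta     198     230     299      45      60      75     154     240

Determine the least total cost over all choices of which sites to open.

Minimum total cost: 752

For any fixed open set, each post office goes to its cheapest open site; total = fixed + service.
{Alpha, Bravo, Charlie}: P→Charlie 88, Q→Charlie 69, R→Charlie 46, S→Alpha 30, T→Alpha 70, U→Bravo 20, V→Alpha 44, W→Bravo 60. Service 427; fixed 325; total 752.
{Alpha, Charlie}: service 677 + fixed 148 = 825
{Bravo, Charlie}: P→Charlie 88, Q→Charlie 69, R→Charlie 46, S→Bravo 135, T→Charlie 80, U→Bravo 20, V→Bravo 154, W→Bravo 60. Service 652; fixed 262; total 914.
{Alpha, Bravo, Charlie, Delta}: service 417 + fixed 571 = 988
No other subset beats 752.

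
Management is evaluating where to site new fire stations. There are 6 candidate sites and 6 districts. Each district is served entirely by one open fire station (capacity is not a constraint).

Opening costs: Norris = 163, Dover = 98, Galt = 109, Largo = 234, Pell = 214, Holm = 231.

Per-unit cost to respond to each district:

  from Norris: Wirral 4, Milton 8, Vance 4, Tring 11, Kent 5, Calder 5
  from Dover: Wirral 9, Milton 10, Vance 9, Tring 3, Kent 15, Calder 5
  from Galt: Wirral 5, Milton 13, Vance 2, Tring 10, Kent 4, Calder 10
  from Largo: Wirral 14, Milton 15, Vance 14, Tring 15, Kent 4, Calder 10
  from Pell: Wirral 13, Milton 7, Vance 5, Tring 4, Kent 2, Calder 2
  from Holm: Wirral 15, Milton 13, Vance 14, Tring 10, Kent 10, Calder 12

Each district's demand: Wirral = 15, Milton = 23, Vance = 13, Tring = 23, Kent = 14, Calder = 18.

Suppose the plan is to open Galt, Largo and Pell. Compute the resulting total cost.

Each district is assigned to its cheapest site among the open ones.
{Galt, Largo, Pell}: Wirral→Galt 5·15=75, Milton→Pell 7·23=161, Vance→Galt 2·13=26, Tring→Pell 4·23=92, Kent→Pell 2·14=28, Calder→Pell 2·18=36. Service 418; fixed 557; total 975.

Total cost: 975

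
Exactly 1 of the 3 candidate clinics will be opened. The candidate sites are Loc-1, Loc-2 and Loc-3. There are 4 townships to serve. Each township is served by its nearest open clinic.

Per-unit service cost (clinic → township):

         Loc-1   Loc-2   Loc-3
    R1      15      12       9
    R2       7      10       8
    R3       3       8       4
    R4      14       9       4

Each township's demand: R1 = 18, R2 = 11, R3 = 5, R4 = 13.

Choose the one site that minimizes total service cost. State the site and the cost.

Choose Loc-3 only; total service cost 322.

With exactly 1 open, each township uses its cheapest among the chosen.
{Loc-3}: R1→Loc-3 9·18=162, R2→Loc-3 8·11=88, R3→Loc-3 4·5=20, R4→Loc-3 4·13=52. Service cost 322.
{Loc-2}: service cost 483
{Loc-1}: service cost 544
Among all 3 size-1 choices, {Loc-3} is lowest.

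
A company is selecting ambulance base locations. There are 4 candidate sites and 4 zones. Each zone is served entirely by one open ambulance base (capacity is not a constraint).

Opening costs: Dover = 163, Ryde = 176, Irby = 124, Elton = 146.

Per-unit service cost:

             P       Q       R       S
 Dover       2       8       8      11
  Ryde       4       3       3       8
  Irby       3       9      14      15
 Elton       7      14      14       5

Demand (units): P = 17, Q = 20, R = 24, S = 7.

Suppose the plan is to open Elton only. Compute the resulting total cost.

Total cost: 916

Each zone is assigned to its cheapest site among the open ones.
{Elton}: P→Elton 7·17=119, Q→Elton 14·20=280, R→Elton 14·24=336, S→Elton 5·7=35. Service 770; fixed 146; total 916.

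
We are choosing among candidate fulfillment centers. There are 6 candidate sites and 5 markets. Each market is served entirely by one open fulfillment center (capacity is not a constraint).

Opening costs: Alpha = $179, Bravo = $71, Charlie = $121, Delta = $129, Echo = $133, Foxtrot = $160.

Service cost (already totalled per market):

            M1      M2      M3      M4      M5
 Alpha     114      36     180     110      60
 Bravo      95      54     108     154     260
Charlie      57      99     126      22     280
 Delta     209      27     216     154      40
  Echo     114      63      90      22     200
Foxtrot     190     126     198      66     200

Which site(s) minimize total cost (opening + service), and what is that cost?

For any fixed open set, each market goes to its cheapest open site; total = fixed + service.
{Charlie, Delta}: M1→Charlie 57, M2→Delta 27, M3→Charlie 126, M4→Charlie 22, M5→Delta 40. Service 272; fixed 250; total 522.
{Delta, Echo}: service 293 + fixed 262 = 555
{Bravo, Charlie, Delta}: service 254 + fixed 321 = 575
{Alpha, Bravo, Charlie, Delta, Echo, Foxtrot}: service 236 + fixed 793 = 1029
No other subset beats 522.

Open Charlie and Delta; minimum total cost 522.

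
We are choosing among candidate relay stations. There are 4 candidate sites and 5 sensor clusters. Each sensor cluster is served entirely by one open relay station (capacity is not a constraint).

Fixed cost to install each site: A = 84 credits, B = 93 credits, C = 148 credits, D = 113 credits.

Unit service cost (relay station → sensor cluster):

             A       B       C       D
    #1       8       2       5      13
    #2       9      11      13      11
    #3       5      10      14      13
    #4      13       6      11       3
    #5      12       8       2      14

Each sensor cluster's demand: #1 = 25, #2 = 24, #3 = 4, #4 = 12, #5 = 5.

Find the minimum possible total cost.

Minimum total cost: 559

For any fixed open set, each sensor cluster goes to its cheapest open site; total = fixed + service.
{B}: #1→B 2·25=50, #2→B 11·24=264, #3→B 10·4=40, #4→B 6·12=72, #5→B 8·5=40. Service 466; fixed 93; total 559.
{A, B}: service 398 + fixed 177 = 575
{B, D}: service 430 + fixed 206 = 636
{A, B, C, D}: service 332 + fixed 438 = 770
No other subset beats 559.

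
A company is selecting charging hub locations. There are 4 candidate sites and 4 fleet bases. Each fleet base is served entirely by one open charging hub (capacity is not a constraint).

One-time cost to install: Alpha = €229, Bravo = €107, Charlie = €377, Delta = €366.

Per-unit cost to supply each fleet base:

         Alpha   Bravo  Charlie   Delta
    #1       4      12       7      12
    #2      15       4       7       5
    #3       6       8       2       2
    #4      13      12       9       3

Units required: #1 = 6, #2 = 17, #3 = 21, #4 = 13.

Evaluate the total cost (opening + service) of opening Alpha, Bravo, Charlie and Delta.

Each fleet base is assigned to its cheapest site among the open ones.
{Alpha, Bravo, Charlie, Delta}: #1→Alpha 4·6=24, #2→Bravo 4·17=68, #3→Charlie 2·21=42, #4→Delta 3·13=39. Service 173; fixed 1079; total 1252.

Total cost: 1252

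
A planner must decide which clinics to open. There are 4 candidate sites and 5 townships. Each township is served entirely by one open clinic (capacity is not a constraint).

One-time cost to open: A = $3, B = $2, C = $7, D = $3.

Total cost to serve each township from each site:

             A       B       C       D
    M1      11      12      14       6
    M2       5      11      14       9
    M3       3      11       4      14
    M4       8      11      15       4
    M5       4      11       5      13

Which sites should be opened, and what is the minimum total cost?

Open A and D; minimum total cost 28.

For any fixed open set, each township goes to its cheapest open site; total = fixed + service.
{A, D}: M1→D 6, M2→A 5, M3→A 3, M4→D 4, M5→A 4. Service 22; fixed 6; total 28.
{A, B, D}: service 22 + fixed 8 = 30
{A}: service 31 + fixed 3 = 34
{A, B, C, D}: M1→D 6, M2→A 5, M3→A 3, M4→D 4, M5→A 4. Service 22; fixed 15; total 37.
No other subset beats 28.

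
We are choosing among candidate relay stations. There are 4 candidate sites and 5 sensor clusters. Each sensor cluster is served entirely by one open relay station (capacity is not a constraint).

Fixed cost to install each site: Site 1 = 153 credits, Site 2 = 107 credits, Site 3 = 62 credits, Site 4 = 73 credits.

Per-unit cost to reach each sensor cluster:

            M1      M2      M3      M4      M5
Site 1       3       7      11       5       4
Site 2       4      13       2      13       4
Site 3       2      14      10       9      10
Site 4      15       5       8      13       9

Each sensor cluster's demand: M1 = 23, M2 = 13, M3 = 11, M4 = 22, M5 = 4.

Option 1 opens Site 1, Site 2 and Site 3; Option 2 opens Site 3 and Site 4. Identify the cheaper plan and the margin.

Option 2 is cheaper by 39.

Option 1: {Site 1, Site 2, Site 3}: M1→Site 3 2·23=46, M2→Site 1 7·13=91, M3→Site 2 2·11=22, M4→Site 1 5·22=110, M5→Site 1 4·4=16. Service 285; fixed 322; total 607.
Option 2: {Site 3, Site 4}: M1→Site 3 2·23=46, M2→Site 4 5·13=65, M3→Site 4 8·11=88, M4→Site 3 9·22=198, M5→Site 4 9·4=36. Service 433; fixed 135; total 568.
Difference: |607 − 568| = 39.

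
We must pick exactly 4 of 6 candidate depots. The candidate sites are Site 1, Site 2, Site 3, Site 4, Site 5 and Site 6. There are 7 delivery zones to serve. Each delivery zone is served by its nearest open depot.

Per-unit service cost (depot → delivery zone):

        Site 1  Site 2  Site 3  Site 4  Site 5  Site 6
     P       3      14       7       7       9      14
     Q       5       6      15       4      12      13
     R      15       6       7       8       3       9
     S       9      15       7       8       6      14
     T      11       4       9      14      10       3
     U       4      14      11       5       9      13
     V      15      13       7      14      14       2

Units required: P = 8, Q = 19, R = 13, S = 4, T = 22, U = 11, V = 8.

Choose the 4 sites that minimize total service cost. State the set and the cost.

Choose Site 1, Site 4, Site 5 and Site 6; total service cost 289.

With exactly 4 open, each delivery zone uses its cheapest among the chosen.
{Site 1, Site 4, Site 5, Site 6}: P→Site 1 3·8=24, Q→Site 4 4·19=76, R→Site 5 3·13=39, S→Site 5 6·4=24, T→Site 6 3·22=66, U→Site 1 4·11=44, V→Site 6 2·8=16. Service cost 289.
{Site 1, Site 2, Site 5, Site 6}: service cost 308
{Site 1, Site 3, Site 5, Site 6}: service cost 308
Among all 15 size-4 choices, {Site 1, Site 4, Site 5, Site 6} is lowest.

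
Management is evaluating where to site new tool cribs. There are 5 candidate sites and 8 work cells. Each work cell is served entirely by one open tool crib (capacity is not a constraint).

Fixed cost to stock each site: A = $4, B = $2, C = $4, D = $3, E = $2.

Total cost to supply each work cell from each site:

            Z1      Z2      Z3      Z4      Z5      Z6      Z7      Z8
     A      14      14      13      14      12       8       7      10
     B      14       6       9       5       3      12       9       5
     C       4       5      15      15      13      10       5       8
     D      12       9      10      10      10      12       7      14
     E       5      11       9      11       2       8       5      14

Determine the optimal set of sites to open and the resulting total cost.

For any fixed open set, each work cell goes to its cheapest open site; total = fixed + service.
{B, E}: Z1→E 5, Z2→B 6, Z3→B 9, Z4→B 5, Z5→E 2, Z6→E 8, Z7→E 5, Z8→B 5. Service 45; fixed 4; total 49.
{B, C, E}: service 43 + fixed 8 = 51
{B, C}: service 46 + fixed 6 = 52
{A, B, C, D, E}: service 43 + fixed 15 = 58
No other subset beats 49.

Open B and E; minimum total cost 49.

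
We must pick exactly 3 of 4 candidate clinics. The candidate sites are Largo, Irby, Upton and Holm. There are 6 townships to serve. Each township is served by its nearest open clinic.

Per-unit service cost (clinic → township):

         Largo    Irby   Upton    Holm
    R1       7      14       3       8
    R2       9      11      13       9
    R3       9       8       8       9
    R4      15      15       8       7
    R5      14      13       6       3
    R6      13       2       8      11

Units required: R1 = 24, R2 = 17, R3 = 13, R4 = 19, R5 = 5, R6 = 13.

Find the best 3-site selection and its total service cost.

With exactly 3 open, each township uses its cheapest among the chosen.
{Irby, Upton, Holm}: R1→Upton 3·24=72, R2→Holm 9·17=153, R3→Irby 8·13=104, R4→Holm 7·19=133, R5→Holm 3·5=15, R6→Irby 2·13=26. Service cost 503.
{Largo, Irby, Upton}: service cost 537
{Largo, Upton, Holm}: service cost 581
Among all 4 size-3 choices, {Irby, Upton, Holm} is lowest.

Choose Irby, Upton and Holm; total service cost 503.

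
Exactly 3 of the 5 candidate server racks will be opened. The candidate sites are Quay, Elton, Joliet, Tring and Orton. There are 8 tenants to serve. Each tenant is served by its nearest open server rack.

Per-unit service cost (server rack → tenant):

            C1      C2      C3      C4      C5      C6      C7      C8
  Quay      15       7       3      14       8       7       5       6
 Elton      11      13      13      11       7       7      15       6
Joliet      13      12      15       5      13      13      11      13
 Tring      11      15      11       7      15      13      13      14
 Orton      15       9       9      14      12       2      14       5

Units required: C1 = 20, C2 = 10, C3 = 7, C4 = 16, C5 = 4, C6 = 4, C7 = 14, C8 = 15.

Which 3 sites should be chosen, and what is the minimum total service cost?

Choose Quay, Elton and Joliet; total service cost 607.

With exactly 3 open, each tenant uses its cheapest among the chosen.
{Quay, Elton, Joliet}: C1→Elton 11·20=220, C2→Quay 7·10=70, C3→Quay 3·7=21, C4→Joliet 5·16=80, C5→Elton 7·4=28, C6→Quay 7·4=28, C7→Quay 5·14=70, C8→Quay 6·15=90. Service cost 607.
{Quay, Tring, Orton}: service cost 608
{Quay, Joliet, Tring}: service cost 611
Among all 10 size-3 choices, {Quay, Elton, Joliet} is lowest.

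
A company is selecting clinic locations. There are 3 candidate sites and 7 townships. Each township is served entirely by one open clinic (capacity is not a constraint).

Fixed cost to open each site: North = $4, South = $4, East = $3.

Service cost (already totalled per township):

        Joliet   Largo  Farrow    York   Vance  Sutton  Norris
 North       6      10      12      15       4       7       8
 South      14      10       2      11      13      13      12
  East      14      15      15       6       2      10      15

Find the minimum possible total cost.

For any fixed open set, each township goes to its cheapest open site; total = fixed + service.
{North, South, East}: Joliet→North 6, Largo→North 10, Farrow→South 2, York→East 6, Vance→East 2, Sutton→North 7, Norris→North 8. Service 41; fixed 11; total 52.
{North, South}: Joliet→North 6, Largo→North 10, Farrow→South 2, York→South 11, Vance→North 4, Sutton→North 7, Norris→North 8. Service 48; fixed 8; total 56.
{North, East}: Joliet→North 6, Largo→North 10, Farrow→North 12, York→East 6, Vance→East 2, Sutton→North 7, Norris→North 8. Service 51; fixed 7; total 58.
{East}: Joliet→East 14, Largo→East 15, Farrow→East 15, York→East 6, Vance→East 2, Sutton→East 10, Norris→East 15. Service 77; fixed 3; total 80.
No other subset beats 52.

Minimum total cost: 52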